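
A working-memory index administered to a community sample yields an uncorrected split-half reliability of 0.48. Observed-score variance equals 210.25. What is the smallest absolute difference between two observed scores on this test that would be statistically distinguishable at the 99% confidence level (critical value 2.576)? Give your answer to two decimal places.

SD = √210.25 = 14.50000
Spearman-Brown: r = 2(0.48) / (1 + 0.48) = 0.96000 / 1.48000 ≈ 0.64865
SEM = 14.50000×√(1 − 0.64865) ≈ 8.59486
SE_diff = √2 × SEM ≈ 12.15497
Minimum reliable difference = 2.576 × SE_diff ≈ 2.576 × 12.15497 ≈ 31.31120

31.31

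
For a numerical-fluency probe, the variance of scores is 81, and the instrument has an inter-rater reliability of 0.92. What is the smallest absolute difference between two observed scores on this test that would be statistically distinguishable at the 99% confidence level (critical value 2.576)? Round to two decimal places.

SD = √81 = 9.00000
SEM = 9.00000×√(1 − 0.92000) ≃ 2.54558
SE_diff = SEM × √2 ≃ 2.54558 × 1.41421 ≃ 3.60000
Minimum reliable difference = 2.576 × SE_diff ≃ 2.576 × 3.60000 ≃ 9.27360

9.27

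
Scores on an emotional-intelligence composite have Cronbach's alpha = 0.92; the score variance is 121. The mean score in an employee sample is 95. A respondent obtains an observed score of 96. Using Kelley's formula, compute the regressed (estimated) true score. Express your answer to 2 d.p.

Estimated true score = 0.920*96 + (1 − 0.920)*95 ≈ 95.920

95.92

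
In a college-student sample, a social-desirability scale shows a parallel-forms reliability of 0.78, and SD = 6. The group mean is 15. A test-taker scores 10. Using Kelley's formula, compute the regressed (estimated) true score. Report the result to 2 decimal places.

11.10

T̂ = 0.780(10) + 0.220(15) ≃ 11.100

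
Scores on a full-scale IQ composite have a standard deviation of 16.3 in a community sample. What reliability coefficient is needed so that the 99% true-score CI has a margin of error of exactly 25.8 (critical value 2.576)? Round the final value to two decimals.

0.62

SEM needed = half-width / z = 25.8/2.576 ≃ 10.0155
r = 1 − (SEM / SD)² = 1 − (10.0155 / 16.3)² ≃ 1 − 0.3775 ≃ 0.6225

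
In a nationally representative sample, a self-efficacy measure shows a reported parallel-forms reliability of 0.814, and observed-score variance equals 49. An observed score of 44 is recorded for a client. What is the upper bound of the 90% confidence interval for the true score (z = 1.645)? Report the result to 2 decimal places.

σ = 49^(1/2) = 7.0000
The standard error of measurement is 7.0000×√(1 − 0.8140) ≃ 7.0000×0.4313 ≃ 3.0189.
Half-width = 1.645×3.0189 ≃ 4.9662
Upper bound: 44 + 4.9662 = 48.9662

48.97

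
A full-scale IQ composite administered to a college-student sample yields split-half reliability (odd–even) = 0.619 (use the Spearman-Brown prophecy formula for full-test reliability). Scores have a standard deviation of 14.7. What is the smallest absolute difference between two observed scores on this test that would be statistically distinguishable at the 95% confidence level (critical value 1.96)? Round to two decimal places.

r_full = 2·0.619 / (1 + 0.619) ≈ 0.765
SEM = 14.700 × √(1 − 0.765) = 14.700 × √0.235 ≈ 14.700 × 0.485 ≈ 7.131
SE_diff = √2 × SEM ≈ 10.085
Minimum reliable difference = 1.96 × SE_diff ≈ 1.96 × 10.085 ≈ 19.766

19.77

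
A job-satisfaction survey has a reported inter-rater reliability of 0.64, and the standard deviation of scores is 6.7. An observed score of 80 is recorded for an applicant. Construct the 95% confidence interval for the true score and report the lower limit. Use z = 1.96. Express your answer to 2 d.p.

The standard error of measurement is 6.700*√(1 − 0.640) ≈ 6.700*0.600 ≈ 4.020.
Margin = 1.96 * 4.020 ≈ 7.879
Lower bound: 80 − 7.879 = 72.121

72.12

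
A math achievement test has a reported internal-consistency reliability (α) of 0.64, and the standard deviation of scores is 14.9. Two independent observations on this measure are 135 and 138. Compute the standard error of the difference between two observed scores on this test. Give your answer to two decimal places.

The standard error of measurement is 14.900·√(1 − 0.640) ≈ 14.900·0.600 ≈ 8.940.
SE_diff = SEM · √2 ≈ 8.940 · 1.414 ≈ 12.643

12.64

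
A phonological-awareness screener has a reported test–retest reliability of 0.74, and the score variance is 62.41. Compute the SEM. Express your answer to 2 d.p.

4.03

σ = 62.41^(1/2) = 7.90000
SEM = 7.90000×√(1 − 0.74000) ≃ 4.02823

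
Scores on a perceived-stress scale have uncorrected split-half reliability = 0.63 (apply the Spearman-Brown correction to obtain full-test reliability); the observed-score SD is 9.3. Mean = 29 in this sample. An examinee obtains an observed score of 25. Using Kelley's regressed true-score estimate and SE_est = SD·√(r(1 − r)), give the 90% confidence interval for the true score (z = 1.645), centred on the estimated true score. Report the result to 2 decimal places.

[19.50, 32.32]

Full-length reliability (Spearman-Brown) = 2(0.63)/(1+0.63) ≈ 0.773
T̂ = r·X + (1 − r)·M = 0.773×25 + 0.227×29 = 19.325 + 6.583 ≈ 25.908
SE_est = SD × √(r(1 − r)) = 9.300 × √0.175 ≈ 9.300 × 0.419 ≈ 3.896
CI = 25.908 ± 1.645 × 3.896 → [19.500, 32.316]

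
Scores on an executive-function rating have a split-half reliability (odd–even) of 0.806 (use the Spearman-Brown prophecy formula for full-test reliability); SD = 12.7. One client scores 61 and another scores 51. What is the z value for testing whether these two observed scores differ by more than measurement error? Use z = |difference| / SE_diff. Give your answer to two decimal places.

1.70

Spearman-Brown: r = 2(0.806) / (1 + 0.806) = 1.6120 / 1.8060 ≈ 0.8926
The standard error of measurement is 12.7000×√(1 − 0.8926) ≈ 12.7000×0.3277 ≈ 4.1624.
SE_diff = SEM × √2 ≈ 4.1624 × 1.4142 ≈ 5.8865
z = |61 − 51| / 5.8865 = 10 / 5.8865 ≈ 1.6988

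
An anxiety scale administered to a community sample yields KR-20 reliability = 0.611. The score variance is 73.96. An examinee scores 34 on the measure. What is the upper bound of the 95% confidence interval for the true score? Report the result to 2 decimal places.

SD = √73.96 = 8.6000
The standard error of measurement is 8.6000·√(1 − 0.6110) ≈ 8.6000·0.6237 ≈ 5.3638.
Half-width = 1.96·5.3638 ≈ 10.5131
Upper limit = 34 + 10.5131 ≈ 44.5131

44.51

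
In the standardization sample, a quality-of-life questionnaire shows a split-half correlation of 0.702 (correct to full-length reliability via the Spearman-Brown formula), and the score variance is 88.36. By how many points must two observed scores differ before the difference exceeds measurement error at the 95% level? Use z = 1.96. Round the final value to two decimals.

10.90

SD = √88.36 = 9.400
Full-length reliability (Spearman-Brown) = 2(0.702)/(1+0.702) ≈ 0.825
SEM = 9.400 * √(1 − 0.825) = 9.400 * √0.175 ≈ 9.400 * 0.418 ≈ 3.933
SE_diff = SEM * √2 ≈ 3.933 * 1.414 ≈ 5.563
Minimum reliable difference = 1.96 * SE_diff ≈ 1.96 * 5.563 ≈ 10.903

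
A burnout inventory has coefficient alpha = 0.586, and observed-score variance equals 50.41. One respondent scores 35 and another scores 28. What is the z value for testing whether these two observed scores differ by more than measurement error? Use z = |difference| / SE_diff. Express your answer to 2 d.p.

σ = 50.41^(1/2) = 7.1000
SEM = 7.1000 · √(1 − 0.5860) = 7.1000 · √0.4140 ≈ 7.1000 · 0.6434 ≈ 4.5683
Standard error of the difference = 4.5683·√2 ≈ 6.4606
z = 7 / 6.4606 ≈ 1.0835

1.08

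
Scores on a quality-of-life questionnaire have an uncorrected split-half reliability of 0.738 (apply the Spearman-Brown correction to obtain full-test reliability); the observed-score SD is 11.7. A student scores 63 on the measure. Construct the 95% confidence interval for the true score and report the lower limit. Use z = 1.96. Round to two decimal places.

54.10

Spearman-Brown: r = 2(0.738) / (1 + 0.738) = 1.47600 / 1.73800 ≈ 0.84925
SEM = 11.70000 × √(1 − 0.84925) = 11.70000 × √0.15075 ≈ 11.70000 × 0.38826 ≈ 4.54267
Margin = 1.96 × 4.54267 ≈ 8.90364
Lower limit = 63 − 8.90364 ≈ 54.09636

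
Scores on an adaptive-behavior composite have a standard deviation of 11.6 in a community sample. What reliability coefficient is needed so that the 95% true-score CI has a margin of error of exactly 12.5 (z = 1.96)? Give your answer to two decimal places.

Required SEM = 12.5 / 1.96 ≈ 6.37755
Required reliability = 1 − (SEM/SD)² = 1 − 0.30227 ≈ 0.69773

0.70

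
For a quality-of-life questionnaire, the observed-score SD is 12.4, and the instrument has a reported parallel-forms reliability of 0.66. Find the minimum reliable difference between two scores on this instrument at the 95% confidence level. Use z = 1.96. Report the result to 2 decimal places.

SEM = 12.4000 × √(1 − 0.6600) = 12.4000 × √0.3400 ≃ 12.4000 × 0.5831 ≃ 7.2304
SE_diff = SEM × √2 ≃ 7.2304 × 1.4142 ≃ 10.2253
Smallest detectable difference = 1.96×10.2253 ≃ 20.0416

20.04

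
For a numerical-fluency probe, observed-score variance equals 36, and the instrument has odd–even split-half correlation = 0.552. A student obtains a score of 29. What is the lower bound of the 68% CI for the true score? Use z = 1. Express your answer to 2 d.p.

25.78

σ = 36^(1/2) = 6.000
Full-length reliability (Spearman-Brown) = 2(0.552)/(1+0.552) ≈ 0.711
SEM = 6.000·√(1 − 0.711) ≈ 3.224
Half-width = 1·3.224 ≈ 3.224
Lower bound: 29 − 3.224 = 25.776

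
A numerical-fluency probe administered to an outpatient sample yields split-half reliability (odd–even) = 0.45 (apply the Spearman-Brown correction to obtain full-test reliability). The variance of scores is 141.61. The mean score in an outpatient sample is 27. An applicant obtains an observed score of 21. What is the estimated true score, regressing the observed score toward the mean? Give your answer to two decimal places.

Spearman-Brown: r = 2(0.45) / (1 + 0.45) = 0.900 / 1.450 ≃ 0.621
Estimated true score = 0.621·21 + (1 − 0.621)·27 ≃ 23.276

23.28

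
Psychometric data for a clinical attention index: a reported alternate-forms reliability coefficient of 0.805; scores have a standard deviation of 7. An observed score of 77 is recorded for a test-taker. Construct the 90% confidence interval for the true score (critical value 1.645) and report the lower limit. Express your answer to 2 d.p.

71.92

SEM = 7.000 · √(1 − 0.805) = 7.000 · √0.195 ≈ 7.000 · 0.442 ≈ 3.091
1.645 · SEM ≈ 5.085
Lower bound: 77 − 5.085 = 71.915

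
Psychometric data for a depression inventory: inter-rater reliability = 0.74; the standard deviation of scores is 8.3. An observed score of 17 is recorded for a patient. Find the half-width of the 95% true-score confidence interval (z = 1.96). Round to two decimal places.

8.30

SEM = 8.3000 * √(1 − 0.7400) = 8.3000 * √0.2600 ≈ 8.3000 * 0.5099 ≈ 4.2322
Half-width = 1.96*4.2322 ≈ 8.2951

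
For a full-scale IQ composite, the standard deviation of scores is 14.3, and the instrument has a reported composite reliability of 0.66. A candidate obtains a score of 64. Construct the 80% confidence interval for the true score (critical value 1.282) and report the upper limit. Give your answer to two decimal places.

SEM = 14.3000·√(1 − 0.6600) ≈ 8.3383
1.282 · SEM ≈ 10.6897
Upper bound: 64 + 10.6897 = 74.6897

74.69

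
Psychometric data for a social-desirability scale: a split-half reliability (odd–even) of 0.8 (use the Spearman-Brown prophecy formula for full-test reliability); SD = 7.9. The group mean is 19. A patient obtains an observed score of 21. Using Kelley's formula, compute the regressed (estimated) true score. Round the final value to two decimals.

20.78

Full-length reliability (Spearman-Brown) = 2(0.8)/(1+0.8) ≃ 0.889
T̂ = 0.889(21) + 0.111(19) ≃ 20.778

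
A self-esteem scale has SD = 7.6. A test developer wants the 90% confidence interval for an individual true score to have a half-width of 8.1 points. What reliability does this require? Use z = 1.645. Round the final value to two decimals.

SEM needed = half-width / z = 8.1/1.645 ≃ 4.9240
Required reliability = 1 − (SEM/SD)² = 1 − 0.4198 ≃ 0.5802

0.58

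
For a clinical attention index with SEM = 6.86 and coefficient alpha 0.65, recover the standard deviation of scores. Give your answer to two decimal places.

SD = SEM / √(1 − r) = 6.86 / √0.350 ≈ 6.86 / 0.592 ≈ 11.596

11.60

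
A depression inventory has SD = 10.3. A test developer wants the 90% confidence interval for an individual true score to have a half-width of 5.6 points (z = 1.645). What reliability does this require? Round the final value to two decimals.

0.89

SEM needed = half-width / z = 5.6/1.645 ≃ 3.40426
Required reliability = 1 − (SEM/SD)² = 1 − 0.10924 ≃ 0.89076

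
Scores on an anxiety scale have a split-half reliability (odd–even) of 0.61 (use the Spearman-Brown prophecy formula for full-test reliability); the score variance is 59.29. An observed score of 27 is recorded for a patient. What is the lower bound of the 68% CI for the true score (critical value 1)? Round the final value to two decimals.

SD = √59.29 ≈ 7.7000
Full-length reliability (Spearman-Brown) = 2(0.61)/(1+0.61) ≈ 0.7578
SEM = 7.7000 * √(1 − 0.7578) = 7.7000 * √0.2422 ≈ 7.7000 * 0.4922 ≈ 3.7897
1 * SEM ≈ 3.7897
Lower bound: 27 − 3.7897 = 23.2103

23.21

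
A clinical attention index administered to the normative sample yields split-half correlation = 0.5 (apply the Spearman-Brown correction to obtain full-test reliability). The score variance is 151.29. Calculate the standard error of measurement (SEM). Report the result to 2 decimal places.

SD = √151.29 = 12.300
r_full = 2·0.5 / (1 + 0.5) ≈ 0.667
The standard error of measurement is 12.300×√(1 − 0.667) ≈ 12.300×0.577 ≈ 7.101.

7.10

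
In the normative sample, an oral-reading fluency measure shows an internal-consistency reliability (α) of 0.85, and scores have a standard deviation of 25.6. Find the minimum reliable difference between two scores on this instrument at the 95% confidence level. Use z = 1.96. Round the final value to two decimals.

The standard error of measurement is 25.600·√(1 − 0.850) ≈ 25.600·0.387 ≈ 9.915.
SE_diff = √2 · SEM ≈ 14.022
Minimum reliable difference = 1.96 · SE_diff ≈ 1.96 · 14.022 ≈ 27.483

27.48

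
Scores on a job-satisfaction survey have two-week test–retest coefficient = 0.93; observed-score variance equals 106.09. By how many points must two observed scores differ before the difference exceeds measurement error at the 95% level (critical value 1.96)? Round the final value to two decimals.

7.55

σ = 106.09^(1/2) = 10.30000
SEM = 10.30000 · √(1 − 0.93000) = 10.30000 · √0.07000 ≈ 10.30000 · 0.26458 ≈ 2.72512
SE_diff = SEM · √2 ≈ 2.72512 · 1.41421 ≈ 3.85391
Minimum reliable difference = 1.96 · SE_diff ≈ 1.96 · 3.85391 ≈ 7.55366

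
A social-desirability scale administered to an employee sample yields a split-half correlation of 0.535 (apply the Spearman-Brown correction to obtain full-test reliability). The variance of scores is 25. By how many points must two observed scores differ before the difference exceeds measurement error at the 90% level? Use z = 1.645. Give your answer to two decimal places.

6.40

SD = √25 = 5.000
r_full = 2·0.535 / (1 + 0.535) ≃ 0.697
SEM = 5.000 · √(1 − 0.697) = 5.000 · √0.303 ≃ 5.000 · 0.550 ≃ 2.752
Standard error of the difference = 2.752·√2 ≃ 3.892
Minimum reliable difference = 1.645 · SE_diff ≃ 1.645 · 3.892 ≃ 6.402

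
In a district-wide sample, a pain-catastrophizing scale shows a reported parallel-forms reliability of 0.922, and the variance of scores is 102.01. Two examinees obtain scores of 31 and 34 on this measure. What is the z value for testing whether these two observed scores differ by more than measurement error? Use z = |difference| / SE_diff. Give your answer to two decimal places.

SD = √102.01 = 10.10000
The standard error of measurement is 10.10000×√(1 − 0.92200) ≈ 10.10000×0.27928 ≈ 2.82078.
Standard error of the difference = 2.82078·√2 ≈ 3.98918
z = 3 / 3.98918 ≈ 0.75203

0.75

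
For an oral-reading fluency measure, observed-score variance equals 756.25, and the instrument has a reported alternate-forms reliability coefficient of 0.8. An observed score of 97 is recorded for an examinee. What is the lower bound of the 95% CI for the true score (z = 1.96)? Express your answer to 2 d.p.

72.90

SD = √756.25 ≃ 27.5000
SEM = 27.5000 · √(1 − 0.8000) = 27.5000 · √0.2000 ≃ 27.5000 · 0.4472 ≃ 12.2984
1.96 · SEM ≃ 24.1048
Lower limit = 97 − 24.1048 ≃ 72.8952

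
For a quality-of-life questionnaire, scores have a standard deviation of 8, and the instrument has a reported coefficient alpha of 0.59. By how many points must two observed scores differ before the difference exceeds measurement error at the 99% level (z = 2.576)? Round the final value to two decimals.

18.66

The standard error of measurement is 8.0000×√(1 − 0.5900) ≈ 8.0000×0.6403 ≈ 5.1225.
SE_diff = √2 × SEM ≈ 7.2443
Minimum reliable difference = 2.576 × SE_diff ≈ 2.576 × 7.2443 ≈ 18.6613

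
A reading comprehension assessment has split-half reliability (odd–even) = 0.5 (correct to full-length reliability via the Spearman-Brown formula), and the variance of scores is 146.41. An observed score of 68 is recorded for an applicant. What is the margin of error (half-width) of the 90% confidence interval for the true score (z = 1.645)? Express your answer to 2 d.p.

11.49

SD = √146.41 = 12.100
Spearman-Brown: r = 2(0.5) / (1 + 0.5) = 1.000 / 1.500 ≈ 0.667
SEM = 12.100·√(1 − 0.667) ≈ 6.986
Margin = 1.645 · 6.986 ≈ 11.492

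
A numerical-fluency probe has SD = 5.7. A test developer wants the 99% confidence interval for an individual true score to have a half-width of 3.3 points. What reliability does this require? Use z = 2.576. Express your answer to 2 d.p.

Required SEM = 3.3 / 2.576 ≈ 1.281
r = 1 − (SEM / SD)² = 1 − (1.281 / 5.7)² ≈ 1 − 0.051 ≈ 0.949

0.95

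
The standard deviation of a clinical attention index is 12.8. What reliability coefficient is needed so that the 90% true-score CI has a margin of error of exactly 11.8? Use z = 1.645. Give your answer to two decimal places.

Required SEM = 11.8 / 1.645 ≈ 7.173
r = 1 − (SEM / SD)² = 1 − (7.173 / 12.8)² ≈ 1 − 0.314 ≈ 0.686

0.69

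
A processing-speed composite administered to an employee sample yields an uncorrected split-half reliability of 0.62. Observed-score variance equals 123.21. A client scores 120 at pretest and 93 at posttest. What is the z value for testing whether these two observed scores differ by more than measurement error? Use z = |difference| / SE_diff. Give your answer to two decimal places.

σ = 123.21^(1/2) = 11.1000
r_full = 2·0.62 / (1 + 0.62) ≃ 0.7654
SEM = 11.1000*√(1 − 0.7654) ≃ 5.3760
Standard error of the difference = 5.3760·√2 ≃ 7.6028
z = |120 − 93| / 7.6028 = 27 / 7.6028 ≃ 3.5513

3.55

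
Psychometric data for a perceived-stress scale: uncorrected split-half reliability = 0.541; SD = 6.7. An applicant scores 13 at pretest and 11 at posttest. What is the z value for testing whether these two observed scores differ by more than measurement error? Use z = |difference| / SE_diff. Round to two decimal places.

0.39

Spearman-Brown: r = 2(0.541) / (1 + 0.541) = 1.082 / 1.541 ≈ 0.702
SEM = 6.700 × √(1 − 0.702) = 6.700 × √0.298 ≈ 6.700 × 0.546 ≈ 3.657
SE_diff = SEM × √2 ≈ 3.657 × 1.414 ≈ 5.171
z = |13 − 11| / 5.171 = 2 / 5.171 ≈ 0.387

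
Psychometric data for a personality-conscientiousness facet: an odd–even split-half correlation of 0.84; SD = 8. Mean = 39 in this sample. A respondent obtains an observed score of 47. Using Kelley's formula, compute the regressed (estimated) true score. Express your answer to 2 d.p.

Spearman-Brown: r = 2(0.84) / (1 + 0.84) = 1.6800 / 1.8400 ≈ 0.9130
Estimated true score = 0.9130·47 + (1 − 0.9130)·39 ≈ 46.3043

46.30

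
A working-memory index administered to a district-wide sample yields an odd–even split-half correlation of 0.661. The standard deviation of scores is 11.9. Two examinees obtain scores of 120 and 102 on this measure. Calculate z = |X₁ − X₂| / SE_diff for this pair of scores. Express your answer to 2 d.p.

r_full = 2·0.661 / (1 + 0.661) ≈ 0.796
The standard error of measurement is 11.900·√(1 − 0.796) ≈ 11.900·0.452 ≈ 5.376.
Standard error of the difference = 5.376·√2 ≈ 7.603
z = 18 / 7.603 ≈ 2.368

2.37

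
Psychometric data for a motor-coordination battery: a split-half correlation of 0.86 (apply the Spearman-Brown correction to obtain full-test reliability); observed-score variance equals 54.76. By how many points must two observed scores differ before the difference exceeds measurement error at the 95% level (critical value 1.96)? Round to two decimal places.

SD = √54.76 = 7.400
Spearman-Brown: r = 2(0.86) / (1 + 0.86) = 1.720 / 1.860 ≈ 0.925
SEM = 7.400 × √(1 − 0.925) = 7.400 × √0.075 ≈ 7.400 × 0.274 ≈ 2.030
SE_diff = SEM × √2 ≈ 2.030 × 1.414 ≈ 2.871
Minimum reliable difference = 1.96 × SE_diff ≈ 1.96 × 2.871 ≈ 5.627

5.63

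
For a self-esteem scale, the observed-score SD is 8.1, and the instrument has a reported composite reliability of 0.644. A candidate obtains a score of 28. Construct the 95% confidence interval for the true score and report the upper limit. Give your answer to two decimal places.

37.47

SEM = 8.100 * √(1 − 0.644) = 8.100 * √0.356 ≈ 8.100 * 0.597 ≈ 4.833
Half-width = 1.96*4.833 ≈ 9.473
Upper limit = 28 + 9.473 ≈ 37.473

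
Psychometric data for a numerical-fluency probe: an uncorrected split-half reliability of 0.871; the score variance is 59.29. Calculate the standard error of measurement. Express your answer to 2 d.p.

σ = 59.29^(1/2) = 7.70000
r_full = 2·0.871 / (1 + 0.871) ≈ 0.93105
SEM = 7.70000 × √(1 − 0.93105) = 7.70000 × √0.06895 ≈ 7.70000 × 0.26258 ≈ 2.02185

2.02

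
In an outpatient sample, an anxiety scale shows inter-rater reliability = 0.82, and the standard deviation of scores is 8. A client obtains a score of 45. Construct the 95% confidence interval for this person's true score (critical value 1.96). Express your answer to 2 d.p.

SEM = 8.0000 * √(1 − 0.8200) = 8.0000 * √0.1800 ≃ 8.0000 * 0.4243 ≃ 3.3941
Half-width = 1.96*3.3941 ≃ 6.6525
CI = 45 ± 6.6525 → [38.3475, 51.6525]

[38.35, 51.65]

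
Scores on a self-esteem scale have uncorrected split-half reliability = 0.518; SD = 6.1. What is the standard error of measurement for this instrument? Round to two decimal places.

Full-length reliability (Spearman-Brown) = 2(0.518)/(1+0.518) ≈ 0.682
SEM = 6.100 · √(1 − 0.682) = 6.100 · √0.318 ≈ 6.100 · 0.563 ≈ 3.437

3.44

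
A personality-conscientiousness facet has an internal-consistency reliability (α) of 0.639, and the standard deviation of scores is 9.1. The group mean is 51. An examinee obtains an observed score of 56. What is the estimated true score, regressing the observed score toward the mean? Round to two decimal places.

54.20

T̂ = 0.6390(56) + 0.3610(51) ≃ 54.1950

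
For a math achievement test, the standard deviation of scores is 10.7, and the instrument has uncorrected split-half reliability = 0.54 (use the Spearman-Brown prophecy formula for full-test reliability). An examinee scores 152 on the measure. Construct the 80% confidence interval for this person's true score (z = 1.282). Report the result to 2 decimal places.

r_full = 2·0.54 / (1 + 0.54) ≈ 0.701
The standard error of measurement is 10.700×√(1 − 0.701) ≈ 10.700×0.547 ≈ 5.848.
Margin = 1.282 × 5.848 ≈ 7.497
CI = 152 ± 7.497 → [144.503, 159.497]

[144.50, 159.50]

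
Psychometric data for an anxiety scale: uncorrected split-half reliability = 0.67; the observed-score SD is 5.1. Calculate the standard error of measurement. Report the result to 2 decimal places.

2.27

Spearman-Brown: r = 2(0.67) / (1 + 0.67) = 1.340 / 1.670 ≈ 0.802
SEM = 5.100 · √(1 − 0.802) = 5.100 · √0.198 ≈ 5.100 · 0.445 ≈ 2.267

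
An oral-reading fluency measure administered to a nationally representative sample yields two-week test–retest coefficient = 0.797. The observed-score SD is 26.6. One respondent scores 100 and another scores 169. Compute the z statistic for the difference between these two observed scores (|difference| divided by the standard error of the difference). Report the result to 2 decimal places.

The standard error of measurement is 26.600*√(1 − 0.797) ≈ 26.600*0.451 ≈ 11.985.
SE_diff = √2 * SEM ≈ 16.949
z = 69 / 16.949 ≈ 4.071

4.07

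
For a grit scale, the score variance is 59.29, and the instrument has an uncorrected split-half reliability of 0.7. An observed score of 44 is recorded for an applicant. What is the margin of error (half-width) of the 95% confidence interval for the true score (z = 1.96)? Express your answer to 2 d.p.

SD = √59.29 ≈ 7.70000
r_full = 2·0.7 / (1 + 0.7) ≈ 0.82353
The standard error of measurement is 7.70000*√(1 − 0.82353) ≈ 7.70000*0.42008 ≈ 3.23465.
Half-width = 1.96*3.23465 ≈ 6.33991

6.34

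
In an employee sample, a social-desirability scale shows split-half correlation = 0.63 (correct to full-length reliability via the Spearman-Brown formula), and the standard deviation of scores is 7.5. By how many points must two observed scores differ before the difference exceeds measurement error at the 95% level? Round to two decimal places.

9.90

Full-length reliability (Spearman-Brown) = 2(0.63)/(1+0.63) ≈ 0.7730
SEM = 7.5000×√(1 − 0.7730) ≈ 3.5733
Standard error of the difference = 3.5733·√2 ≈ 5.0534
Smallest detectable difference = 1.96×5.0534 ≈ 9.9047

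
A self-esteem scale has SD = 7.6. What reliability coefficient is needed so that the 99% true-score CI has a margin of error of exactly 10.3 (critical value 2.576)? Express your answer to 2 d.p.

0.72

SEM needed = half-width / z = 10.3/2.576 ≈ 3.998
r = 1 − (3.998/7.6)² ≈ 1 − 0.277 ≈ 0.723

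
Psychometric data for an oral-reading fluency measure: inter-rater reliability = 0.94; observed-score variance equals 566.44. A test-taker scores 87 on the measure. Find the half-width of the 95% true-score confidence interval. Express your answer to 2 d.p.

11.43

SD = √566.44 ≃ 23.80000
SEM = 23.80000·√(1 − 0.94000) ≃ 5.82979
Half-width = 1.96·5.82979 ≃ 11.42638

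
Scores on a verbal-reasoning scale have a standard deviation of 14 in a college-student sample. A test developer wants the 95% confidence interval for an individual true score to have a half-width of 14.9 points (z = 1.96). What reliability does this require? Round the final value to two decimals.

0.71

SEM needed = half-width / z = 14.9/1.96 ≃ 7.6020
r = 1 − (SEM / SD)² = 1 − (7.6020 / 14)² ≃ 1 − 0.2949 ≃ 0.7051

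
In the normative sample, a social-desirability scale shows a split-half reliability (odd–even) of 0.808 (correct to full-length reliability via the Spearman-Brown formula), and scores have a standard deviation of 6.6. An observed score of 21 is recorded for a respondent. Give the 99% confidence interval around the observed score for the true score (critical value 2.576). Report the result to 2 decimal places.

[15.46, 26.54]

r_full = 2·0.808 / (1 + 0.808) ≈ 0.894
The standard error of measurement is 6.600·√(1 − 0.894) ≈ 6.600·0.326 ≈ 2.151.
2.576 · SEM ≈ 5.540
CI = 21 ± 5.540 → [15.460, 26.540]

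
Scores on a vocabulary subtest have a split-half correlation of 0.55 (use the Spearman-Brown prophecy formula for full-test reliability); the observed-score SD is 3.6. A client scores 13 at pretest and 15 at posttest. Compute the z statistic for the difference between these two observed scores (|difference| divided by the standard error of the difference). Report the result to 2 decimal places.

Full-length reliability (Spearman-Brown) = 2(0.55)/(1+0.55) ≃ 0.7097
SEM = 3.6000*√(1 − 0.7097) ≃ 1.9397
SE_diff = √2 * SEM ≃ 2.7432
z = |13 − 15| / 2.7432 = 2 / 2.7432 ≃ 0.7291

0.73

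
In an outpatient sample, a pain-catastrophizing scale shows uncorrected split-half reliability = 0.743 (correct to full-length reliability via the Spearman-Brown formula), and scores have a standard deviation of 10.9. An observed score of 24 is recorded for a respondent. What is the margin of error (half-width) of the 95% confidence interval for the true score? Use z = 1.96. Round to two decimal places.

Spearman-Brown: r = 2(0.743) / (1 + 0.743) = 1.48600 / 1.74300 ≈ 0.85255
SEM = 10.90000 · √(1 − 0.85255) = 10.90000 · √0.14745 ≈ 10.90000 · 0.38399 ≈ 4.18547
Margin = 1.96 · 4.18547 ≈ 8.20352

8.20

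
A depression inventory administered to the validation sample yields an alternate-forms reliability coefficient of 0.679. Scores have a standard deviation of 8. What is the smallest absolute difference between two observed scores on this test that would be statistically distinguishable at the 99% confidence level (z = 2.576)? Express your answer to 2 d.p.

16.51

SEM = 8.0000 × √(1 − 0.6790) = 8.0000 × √0.3210 ≈ 8.0000 × 0.5666 ≈ 4.5325
Standard error of the difference = 4.5325·√2 ≈ 6.4100
Smallest detectable difference = 2.576×6.4100 ≈ 16.5121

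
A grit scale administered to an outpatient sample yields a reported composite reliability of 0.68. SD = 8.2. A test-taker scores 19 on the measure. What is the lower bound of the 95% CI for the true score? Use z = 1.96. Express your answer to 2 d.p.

9.91

SEM = 8.200 · √(1 − 0.680) = 8.200 · √0.320 ≈ 8.200 · 0.566 ≈ 4.639
Half-width = 1.96·4.639 ≈ 9.092
Lower bound: 19 − 9.092 = 9.908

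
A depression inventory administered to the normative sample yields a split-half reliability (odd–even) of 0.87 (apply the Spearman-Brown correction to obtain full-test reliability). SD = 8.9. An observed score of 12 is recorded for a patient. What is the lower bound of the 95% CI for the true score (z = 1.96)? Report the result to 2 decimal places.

7.40

r_full = 2·0.87 / (1 + 0.87) ≈ 0.93048
SEM = 8.90000·√(1 − 0.93048) ≈ 2.34661
Margin = 1.96 · 2.34661 ≈ 4.59936
Lower bound: 12 − 4.59936 = 7.40064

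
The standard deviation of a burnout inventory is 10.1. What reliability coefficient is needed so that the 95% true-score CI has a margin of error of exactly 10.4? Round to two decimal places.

0.72

SEM needed = half-width / z = 10.4/1.96 ≈ 5.3061
Required reliability = 1 − (SEM/SD)² = 1 − 0.2760 ≈ 0.7240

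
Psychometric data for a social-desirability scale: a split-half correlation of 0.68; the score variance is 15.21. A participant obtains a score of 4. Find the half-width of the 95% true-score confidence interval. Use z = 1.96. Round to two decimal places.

3.34

SD = √15.21 ≃ 3.9000
Full-length reliability (Spearman-Brown) = 2(0.68)/(1+0.68) ≃ 0.8095
SEM = 3.9000·√(1 − 0.8095) ≃ 1.7021
1.96 · SEM ≃ 3.3361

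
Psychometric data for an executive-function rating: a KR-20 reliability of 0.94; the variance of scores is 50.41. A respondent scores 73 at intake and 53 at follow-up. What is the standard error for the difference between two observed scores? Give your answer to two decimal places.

SD = √50.41 = 7.100
The standard error of measurement is 7.100·√(1 − 0.940) ≈ 7.100·0.245 ≈ 1.739.
Standard error of the difference = 1.739·√2 ≈ 2.460

2.46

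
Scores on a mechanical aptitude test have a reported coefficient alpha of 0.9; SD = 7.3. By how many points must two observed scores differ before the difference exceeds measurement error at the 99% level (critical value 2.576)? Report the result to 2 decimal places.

The standard error of measurement is 7.300×√(1 − 0.900) ≈ 7.300×0.316 ≈ 2.308.
SE_diff = SEM × √2 ≈ 2.308 × 1.414 ≈ 3.265
Smallest detectable difference = 2.576×3.265 ≈ 8.410

8.41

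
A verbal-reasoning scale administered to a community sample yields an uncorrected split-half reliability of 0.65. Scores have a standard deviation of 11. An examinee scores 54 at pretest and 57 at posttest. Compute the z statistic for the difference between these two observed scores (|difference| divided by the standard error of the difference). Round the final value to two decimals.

0.42

Spearman-Brown: r = 2(0.65) / (1 + 0.65) = 1.300 / 1.650 ≃ 0.788
SEM = 11.000 · √(1 − 0.788) = 11.000 · √0.212 ≃ 11.000 · 0.461 ≃ 5.066
SE_diff = √2 · SEM ≃ 7.165
z = 3 / 7.165 ≃ 0.419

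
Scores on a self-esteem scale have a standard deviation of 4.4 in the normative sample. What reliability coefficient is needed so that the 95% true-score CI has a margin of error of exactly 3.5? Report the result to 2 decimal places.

0.84

SEM needed = half-width / z = 3.5/1.96 ≈ 1.7857
r = 1 − (SEM / SD)² = 1 − (1.7857 / 4.4)² ≈ 1 − 0.1647 ≈ 0.8353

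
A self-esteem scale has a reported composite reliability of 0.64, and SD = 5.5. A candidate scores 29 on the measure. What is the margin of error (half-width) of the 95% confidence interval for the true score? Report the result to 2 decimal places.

6.47

The standard error of measurement is 5.5000*√(1 − 0.6400) ≈ 5.5000*0.6000 ≈ 3.3000.
Margin = 1.96 * 3.3000 ≈ 6.4680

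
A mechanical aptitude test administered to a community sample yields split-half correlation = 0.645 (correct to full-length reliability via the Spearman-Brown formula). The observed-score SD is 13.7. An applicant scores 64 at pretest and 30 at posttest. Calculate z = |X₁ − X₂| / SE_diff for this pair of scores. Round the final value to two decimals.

r_full = 2·0.645 / (1 + 0.645) ≈ 0.7842
SEM = 13.7000 × √(1 − 0.7842) = 13.7000 × √0.2158 ≈ 13.7000 × 0.4645 ≈ 6.3643
SE_diff = SEM × √2 ≈ 6.3643 × 1.4142 ≈ 9.0005
z = 34 / 9.0005 ≈ 3.7776

3.78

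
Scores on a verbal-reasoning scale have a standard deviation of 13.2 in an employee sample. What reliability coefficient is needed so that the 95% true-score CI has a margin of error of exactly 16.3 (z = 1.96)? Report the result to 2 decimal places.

0.60

Required SEM = 16.3 / 1.96 ≃ 8.31633
Required reliability = 1 − (SEM/SD)² = 1 − 0.39693 ≃ 0.60307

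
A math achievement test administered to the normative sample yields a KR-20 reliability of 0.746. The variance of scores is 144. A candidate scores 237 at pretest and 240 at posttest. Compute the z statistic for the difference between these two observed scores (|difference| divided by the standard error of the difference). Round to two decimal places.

SD = √144 = 12.000
The standard error of measurement is 12.000×√(1 − 0.746) ≈ 12.000×0.504 ≈ 6.048.
SE_diff = √2 × SEM ≈ 8.553
z = 3 / 8.553 ≈ 0.351

0.35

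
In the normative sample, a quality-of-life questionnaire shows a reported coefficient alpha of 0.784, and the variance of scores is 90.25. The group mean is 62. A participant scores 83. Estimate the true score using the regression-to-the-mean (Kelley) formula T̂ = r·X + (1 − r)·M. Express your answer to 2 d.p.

Estimated true score = 0.7840×83 + (1 − 0.7840)×62 ≈ 78.4640

78.46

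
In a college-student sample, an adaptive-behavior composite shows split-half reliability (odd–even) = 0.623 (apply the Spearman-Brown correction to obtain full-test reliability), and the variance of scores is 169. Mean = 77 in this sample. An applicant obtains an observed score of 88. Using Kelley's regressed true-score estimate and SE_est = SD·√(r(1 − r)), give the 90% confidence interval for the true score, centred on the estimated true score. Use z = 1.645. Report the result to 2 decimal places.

SD = √169 = 13.0000
Full-length reliability (Spearman-Brown) = 2(0.623)/(1+0.623) ≈ 0.7677
T̂ = 0.7677(88) + 0.2323(77) ≈ 85.4449
SE_est = SD × √(r(1 − r)) = 13.0000 × √0.1783 ≈ 13.0000 × 0.4223 ≈ 5.4898
CI = 85.4449 ± 1.645 × 5.4898 → [76.4142, 94.4755]

[76.41, 94.48]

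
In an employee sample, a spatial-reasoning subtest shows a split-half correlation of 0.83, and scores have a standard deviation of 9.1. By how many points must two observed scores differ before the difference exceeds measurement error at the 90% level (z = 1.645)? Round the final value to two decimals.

6.45

Full-length reliability (Spearman-Brown) = 2(0.83)/(1+0.83) ≃ 0.907
SEM = 9.100 * √(1 − 0.907) = 9.100 * √0.093 ≃ 9.100 * 0.305 ≃ 2.774
Standard error of the difference = 2.774·√2 ≃ 3.922
Smallest detectable difference = 1.645*3.922 ≃ 6.452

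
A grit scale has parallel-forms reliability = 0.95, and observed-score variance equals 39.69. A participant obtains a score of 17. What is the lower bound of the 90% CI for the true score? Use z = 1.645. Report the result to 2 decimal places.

SD = √39.69 = 6.30000
The standard error of measurement is 6.30000×√(1 − 0.95000) ≈ 6.30000×0.22361 ≈ 1.40872.
Half-width = 1.645×1.40872 ≈ 2.31735
Lower bound: 17 − 2.31735 = 14.68265

14.68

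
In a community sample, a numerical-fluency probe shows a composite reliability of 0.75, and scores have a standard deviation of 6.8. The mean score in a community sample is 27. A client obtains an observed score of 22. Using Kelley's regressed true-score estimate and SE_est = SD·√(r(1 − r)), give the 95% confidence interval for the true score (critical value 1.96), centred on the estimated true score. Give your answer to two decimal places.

T̂ = 0.750(22) + 0.250(27) ≃ 23.250
SE_est = 6.800×√(0.750×0.250) ≃ 2.944
95% CI: 23.250 ± 5.771 ≃ (17.479, 29.021)

[17.48, 29.02]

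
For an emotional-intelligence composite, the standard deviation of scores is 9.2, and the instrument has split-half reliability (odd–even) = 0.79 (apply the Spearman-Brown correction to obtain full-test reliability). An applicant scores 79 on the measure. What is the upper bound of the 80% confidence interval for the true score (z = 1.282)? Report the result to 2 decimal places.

Spearman-Brown: r = 2(0.79) / (1 + 0.79) = 1.5800 / 1.7900 ≈ 0.8827
The standard error of measurement is 9.2000·√(1 − 0.8827) ≈ 9.2000·0.3425 ≈ 3.1512.
Margin = 1.282 · 3.1512 ≈ 4.0398
Upper bound: 79 + 4.0398 = 83.0398

83.04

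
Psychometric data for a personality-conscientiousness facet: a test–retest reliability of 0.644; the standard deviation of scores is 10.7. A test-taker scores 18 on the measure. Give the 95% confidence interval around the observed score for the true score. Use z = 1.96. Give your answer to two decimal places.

The standard error of measurement is 10.70000×√(1 − 0.64400) ≈ 10.70000×0.59666 ≈ 6.38423.
Margin = 1.96 × 6.38423 ≈ 12.51310
CI = 18 ± 12.51310 → [5.48690, 30.51310]

[5.49, 30.51]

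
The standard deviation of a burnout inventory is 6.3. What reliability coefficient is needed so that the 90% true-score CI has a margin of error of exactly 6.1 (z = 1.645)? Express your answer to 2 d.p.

SEM needed = half-width / z = 6.1/1.645 ≈ 3.7082
r = 1 − (SEM / SD)² = 1 − (3.7082 / 6.3)² ≈ 1 − 0.3465 ≈ 0.6535

0.65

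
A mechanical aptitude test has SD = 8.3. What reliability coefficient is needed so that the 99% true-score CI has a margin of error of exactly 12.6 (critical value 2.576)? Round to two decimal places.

SEM needed = half-width / z = 12.6/2.576 ≈ 4.891
r = 1 − (4.891/8.3)² ≈ 1 − 0.347 ≈ 0.653

0.65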